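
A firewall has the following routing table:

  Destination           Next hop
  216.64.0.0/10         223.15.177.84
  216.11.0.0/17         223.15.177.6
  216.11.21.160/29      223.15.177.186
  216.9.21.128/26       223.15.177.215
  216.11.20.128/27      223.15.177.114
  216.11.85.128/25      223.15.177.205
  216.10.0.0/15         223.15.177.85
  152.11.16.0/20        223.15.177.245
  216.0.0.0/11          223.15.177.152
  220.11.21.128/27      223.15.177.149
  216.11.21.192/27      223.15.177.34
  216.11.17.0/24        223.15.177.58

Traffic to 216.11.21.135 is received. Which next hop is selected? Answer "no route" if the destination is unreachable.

223.15.177.6

Routes whose prefix contains 216.11.21.135:
  216.0.0.0/11 (216.0.0.0 - 216.31.255.255) -> 223.15.177.152
  216.10.0.0/15 (216.10.0.0 - 216.11.255.255) -> 223.15.177.85
  216.11.0.0/17 (216.11.0.0 - 216.11.127.255) -> 223.15.177.6
More-specific entries that do NOT match:
  216.11.21.160/29 (216.11.21.160 - 216.11.21.167) does not contain 216.11.21.135
  216.11.20.128/27 (216.11.20.128 - 216.11.20.159) does not contain 216.11.21.135
  220.11.21.128/27 (220.11.21.128 - 220.11.21.159) does not contain 216.11.21.135
  216.11.21.192/27 (216.11.21.192 - 216.11.21.223) does not contain 216.11.21.135
  216.9.21.128/26 (216.9.21.128 - 216.9.21.191) does not contain 216.11.21.135
  216.11.85.128/25 (216.11.85.128 - 216.11.85.255) does not contain 216.11.21.135
  216.11.17.0/24 (216.11.17.0 - 216.11.17.255) does not contain 216.11.21.135
  152.11.16.0/20 (152.11.16.0 - 152.11.31.255) does not contain 216.11.21.135
Longest matching prefix is /17 -> next hop 223.15.177.6.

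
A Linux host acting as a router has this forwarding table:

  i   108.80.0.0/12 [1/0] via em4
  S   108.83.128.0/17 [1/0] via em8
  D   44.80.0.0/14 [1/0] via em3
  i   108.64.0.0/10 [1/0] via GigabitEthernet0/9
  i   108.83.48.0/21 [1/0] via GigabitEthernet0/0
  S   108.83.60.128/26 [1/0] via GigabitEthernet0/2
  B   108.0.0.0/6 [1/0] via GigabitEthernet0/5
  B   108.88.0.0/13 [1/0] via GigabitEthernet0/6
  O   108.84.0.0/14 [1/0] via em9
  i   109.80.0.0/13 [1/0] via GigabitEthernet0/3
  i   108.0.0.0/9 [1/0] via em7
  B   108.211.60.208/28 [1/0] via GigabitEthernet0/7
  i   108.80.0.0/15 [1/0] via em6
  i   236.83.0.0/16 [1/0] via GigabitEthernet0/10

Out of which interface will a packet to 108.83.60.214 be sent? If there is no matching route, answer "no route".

Routes whose prefix contains 108.83.60.214:
  108.0.0.0/6 (108.0.0.0 - 111.255.255.255) -> GigabitEthernet0/5
  108.0.0.0/9 (108.0.0.0 - 108.127.255.255) -> em7
  108.64.0.0/10 (108.64.0.0 - 108.127.255.255) -> GigabitEthernet0/9
  108.80.0.0/12 (108.80.0.0 - 108.95.255.255) -> em4
More-specific entries that do NOT match:
  108.211.60.208/28 (108.211.60.208 - 108.211.60.223) does not contain 108.83.60.214
  108.83.60.128/26 (108.83.60.128 - 108.83.60.191) does not contain 108.83.60.214
  108.83.48.0/21 (108.83.48.0 - 108.83.55.255) does not contain 108.83.60.214
  108.83.128.0/17 (108.83.128.0 - 108.83.255.255) does not contain 108.83.60.214
  236.83.0.0/16 (236.83.0.0 - 236.83.255.255) does not contain 108.83.60.214
  108.80.0.0/15 (108.80.0.0 - 108.81.255.255) does not contain 108.83.60.214
  44.80.0.0/14 (44.80.0.0 - 44.83.255.255) does not contain 108.83.60.214
  108.84.0.0/14 (108.84.0.0 - 108.87.255.255) does not contain 108.83.60.214
  108.88.0.0/13 (108.88.0.0 - 108.95.255.255) does not contain 108.83.60.214
  109.80.0.0/13 (109.80.0.0 - 109.87.255.255) does not contain 108.83.60.214
Longest matching prefix is /12 -> interface em4.

em4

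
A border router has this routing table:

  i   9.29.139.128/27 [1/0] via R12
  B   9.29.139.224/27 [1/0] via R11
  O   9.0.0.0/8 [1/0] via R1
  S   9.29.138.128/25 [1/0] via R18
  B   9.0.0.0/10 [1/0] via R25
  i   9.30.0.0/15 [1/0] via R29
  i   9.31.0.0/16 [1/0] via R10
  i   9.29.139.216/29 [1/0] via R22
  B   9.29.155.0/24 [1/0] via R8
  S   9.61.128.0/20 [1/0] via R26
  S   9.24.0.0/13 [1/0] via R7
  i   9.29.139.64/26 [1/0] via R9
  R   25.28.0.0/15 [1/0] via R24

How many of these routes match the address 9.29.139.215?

3

Prefixes containing 9.29.139.215:
  9.0.0.0/8 (9.0.0.0 - 9.255.255.255)
  9.0.0.0/10 (9.0.0.0 - 9.63.255.255)
  9.24.0.0/13 (9.24.0.0 - 9.31.255.255)
Total matching entries: 3.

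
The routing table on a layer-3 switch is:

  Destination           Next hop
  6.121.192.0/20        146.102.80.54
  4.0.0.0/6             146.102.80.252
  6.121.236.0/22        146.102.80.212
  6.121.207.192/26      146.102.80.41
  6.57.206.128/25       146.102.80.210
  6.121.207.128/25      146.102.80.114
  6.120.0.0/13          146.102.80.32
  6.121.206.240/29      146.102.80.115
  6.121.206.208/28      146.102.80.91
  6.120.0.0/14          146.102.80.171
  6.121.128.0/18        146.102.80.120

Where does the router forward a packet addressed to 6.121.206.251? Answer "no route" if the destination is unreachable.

146.102.80.54

Routes whose prefix contains 6.121.206.251:
  4.0.0.0/6 (4.0.0.0 - 7.255.255.255) -> 146.102.80.252
  6.120.0.0/13 (6.120.0.0 - 6.127.255.255) -> 146.102.80.32
  6.120.0.0/14 (6.120.0.0 - 6.123.255.255) -> 146.102.80.171
  6.121.192.0/20 (6.121.192.0 - 6.121.207.255) -> 146.102.80.54
More-specific entries that do NOT match:
  6.121.206.240/29 (6.121.206.240 - 6.121.206.247) does not contain 6.121.206.251
  6.121.206.208/28 (6.121.206.208 - 6.121.206.223) does not contain 6.121.206.251
  6.121.207.192/26 (6.121.207.192 - 6.121.207.255) does not contain 6.121.206.251
  6.57.206.128/25 (6.57.206.128 - 6.57.206.255) does not contain 6.121.206.251
  6.121.207.128/25 (6.121.207.128 - 6.121.207.255) does not contain 6.121.206.251
  6.121.236.0/22 (6.121.236.0 - 6.121.239.255) does not contain 6.121.206.251
Longest matching prefix is /20 -> next hop 146.102.80.54.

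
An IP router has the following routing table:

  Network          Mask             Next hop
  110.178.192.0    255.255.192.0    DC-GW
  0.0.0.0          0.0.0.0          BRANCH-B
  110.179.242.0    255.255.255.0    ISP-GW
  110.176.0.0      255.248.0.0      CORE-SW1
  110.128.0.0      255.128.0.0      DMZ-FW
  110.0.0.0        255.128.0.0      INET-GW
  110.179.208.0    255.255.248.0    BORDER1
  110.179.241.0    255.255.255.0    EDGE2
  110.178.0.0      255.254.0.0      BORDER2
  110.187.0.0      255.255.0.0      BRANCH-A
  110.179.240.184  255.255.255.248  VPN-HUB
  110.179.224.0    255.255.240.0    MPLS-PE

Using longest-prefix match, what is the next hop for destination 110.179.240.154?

BORDER2

Routes whose prefix contains 110.179.240.154:
  0.0.0.0/0 (default, matches everything) -> BRANCH-B
  110.128.0.0/9 (110.128.0.0 - 110.255.255.255) -> DMZ-FW
  110.176.0.0/13 (110.176.0.0 - 110.183.255.255) -> CORE-SW1
  110.178.0.0/15 (110.178.0.0 - 110.179.255.255) -> BORDER2
More-specific entries that do NOT match:
  110.179.240.184/29 (110.179.240.184 - 110.179.240.191) does not contain 110.179.240.154
  110.179.242.0/24 (110.179.242.0 - 110.179.242.255) does not contain 110.179.240.154
  110.179.241.0/24 (110.179.241.0 - 110.179.241.255) does not contain 110.179.240.154
  110.179.208.0/21 (110.179.208.0 - 110.179.215.255) does not contain 110.179.240.154
  110.179.224.0/20 (110.179.224.0 - 110.179.239.255) does not contain 110.179.240.154
  110.178.192.0/18 (110.178.192.0 - 110.178.255.255) does not contain 110.179.240.154
  110.187.0.0/16 (110.187.0.0 - 110.187.255.255) does not contain 110.179.240.154
Longest matching prefix is /15 -> next hop BORDER2.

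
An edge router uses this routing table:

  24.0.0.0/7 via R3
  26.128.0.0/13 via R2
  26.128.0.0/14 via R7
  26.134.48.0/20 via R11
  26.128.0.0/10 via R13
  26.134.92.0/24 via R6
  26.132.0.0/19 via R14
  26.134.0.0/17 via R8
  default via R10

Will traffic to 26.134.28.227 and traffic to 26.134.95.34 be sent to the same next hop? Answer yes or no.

26.134.28.227: longest match 26.134.0.0/17 -> R8
26.134.95.34: longest match 26.134.0.0/17 -> R8

yes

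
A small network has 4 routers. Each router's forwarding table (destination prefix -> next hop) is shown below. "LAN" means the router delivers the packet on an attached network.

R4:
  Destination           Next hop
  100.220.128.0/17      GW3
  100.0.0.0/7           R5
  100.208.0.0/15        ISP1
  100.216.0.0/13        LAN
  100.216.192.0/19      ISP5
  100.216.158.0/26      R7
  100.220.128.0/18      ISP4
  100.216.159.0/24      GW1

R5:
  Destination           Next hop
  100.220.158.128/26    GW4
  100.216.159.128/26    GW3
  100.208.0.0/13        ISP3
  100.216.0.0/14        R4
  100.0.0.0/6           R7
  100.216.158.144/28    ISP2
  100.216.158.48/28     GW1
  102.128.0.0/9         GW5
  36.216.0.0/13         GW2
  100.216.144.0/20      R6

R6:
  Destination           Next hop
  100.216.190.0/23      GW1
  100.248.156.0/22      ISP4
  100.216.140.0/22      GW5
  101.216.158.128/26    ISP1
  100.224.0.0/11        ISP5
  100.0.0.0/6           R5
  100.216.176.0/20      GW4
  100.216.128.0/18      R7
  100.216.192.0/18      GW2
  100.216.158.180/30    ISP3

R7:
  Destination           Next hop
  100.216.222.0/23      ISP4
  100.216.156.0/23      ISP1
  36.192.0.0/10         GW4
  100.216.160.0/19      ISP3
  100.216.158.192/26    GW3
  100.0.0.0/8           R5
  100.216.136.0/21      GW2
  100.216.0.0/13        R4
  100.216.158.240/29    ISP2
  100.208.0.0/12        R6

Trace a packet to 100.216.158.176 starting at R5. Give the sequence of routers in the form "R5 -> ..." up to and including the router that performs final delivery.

R5 -> R6 -> R7 -> R4

At R5: longest match for 100.216.158.176 is 100.216.144.0/20 -> R6
At R6: longest match for 100.216.158.176 is 100.216.128.0/18 -> R7
At R7: longest match for 100.216.158.176 is 100.216.0.0/13 -> R4
At R4: longest match for 100.216.158.176 is 100.216.0.0/13 -> LAN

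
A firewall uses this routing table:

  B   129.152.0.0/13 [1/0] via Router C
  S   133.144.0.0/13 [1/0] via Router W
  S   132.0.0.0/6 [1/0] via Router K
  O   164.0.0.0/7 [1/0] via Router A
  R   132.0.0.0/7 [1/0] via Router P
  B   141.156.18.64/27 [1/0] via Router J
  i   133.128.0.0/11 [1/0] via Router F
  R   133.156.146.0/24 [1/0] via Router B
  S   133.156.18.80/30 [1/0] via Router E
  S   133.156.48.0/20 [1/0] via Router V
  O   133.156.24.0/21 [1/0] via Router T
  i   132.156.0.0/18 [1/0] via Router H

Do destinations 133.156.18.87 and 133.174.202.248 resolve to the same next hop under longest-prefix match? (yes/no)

133.156.18.87: longest match 133.128.0.0/11 -> Router F
133.174.202.248: longest match 132.0.0.0/7 -> Router P

no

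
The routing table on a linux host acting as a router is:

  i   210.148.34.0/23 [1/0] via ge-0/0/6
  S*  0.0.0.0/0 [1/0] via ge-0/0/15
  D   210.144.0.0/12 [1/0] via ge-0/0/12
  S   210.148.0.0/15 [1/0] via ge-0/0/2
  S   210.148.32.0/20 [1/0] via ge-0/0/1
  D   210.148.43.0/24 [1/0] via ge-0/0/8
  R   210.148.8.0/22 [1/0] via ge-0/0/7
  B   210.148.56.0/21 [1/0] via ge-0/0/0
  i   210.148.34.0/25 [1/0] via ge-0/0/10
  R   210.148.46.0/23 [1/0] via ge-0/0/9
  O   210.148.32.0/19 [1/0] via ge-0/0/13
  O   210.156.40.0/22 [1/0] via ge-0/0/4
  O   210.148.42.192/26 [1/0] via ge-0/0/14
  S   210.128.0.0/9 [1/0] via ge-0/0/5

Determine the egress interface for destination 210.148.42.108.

ge-0/0/1

Routes whose prefix contains 210.148.42.108:
  0.0.0.0/0 (default, matches everything) -> ge-0/0/15
  210.128.0.0/9 (210.128.0.0 - 210.255.255.255) -> ge-0/0/5
  210.144.0.0/12 (210.144.0.0 - 210.159.255.255) -> ge-0/0/12
  210.148.0.0/15 (210.148.0.0 - 210.149.255.255) -> ge-0/0/2
  210.148.32.0/19 (210.148.32.0 - 210.148.63.255) -> ge-0/0/13
  210.148.32.0/20 (210.148.32.0 - 210.148.47.255) -> ge-0/0/1
More-specific entries that do NOT match:
  210.148.42.192/26 (210.148.42.192 - 210.148.42.255) does not contain 210.148.42.108
  210.148.34.0/25 (210.148.34.0 - 210.148.34.127) does not contain 210.148.42.108
  210.148.43.0/24 (210.148.43.0 - 210.148.43.255) does not contain 210.148.42.108
  210.148.34.0/23 (210.148.34.0 - 210.148.35.255) does not contain 210.148.42.108
  210.148.46.0/23 (210.148.46.0 - 210.148.47.255) does not contain 210.148.42.108
  210.148.8.0/22 (210.148.8.0 - 210.148.11.255) does not contain 210.148.42.108
  210.156.40.0/22 (210.156.40.0 - 210.156.43.255) does not contain 210.148.42.108
  210.148.56.0/21 (210.148.56.0 - 210.148.63.255) does not contain 210.148.42.108
Longest matching prefix is /20 -> interface ge-0/0/1.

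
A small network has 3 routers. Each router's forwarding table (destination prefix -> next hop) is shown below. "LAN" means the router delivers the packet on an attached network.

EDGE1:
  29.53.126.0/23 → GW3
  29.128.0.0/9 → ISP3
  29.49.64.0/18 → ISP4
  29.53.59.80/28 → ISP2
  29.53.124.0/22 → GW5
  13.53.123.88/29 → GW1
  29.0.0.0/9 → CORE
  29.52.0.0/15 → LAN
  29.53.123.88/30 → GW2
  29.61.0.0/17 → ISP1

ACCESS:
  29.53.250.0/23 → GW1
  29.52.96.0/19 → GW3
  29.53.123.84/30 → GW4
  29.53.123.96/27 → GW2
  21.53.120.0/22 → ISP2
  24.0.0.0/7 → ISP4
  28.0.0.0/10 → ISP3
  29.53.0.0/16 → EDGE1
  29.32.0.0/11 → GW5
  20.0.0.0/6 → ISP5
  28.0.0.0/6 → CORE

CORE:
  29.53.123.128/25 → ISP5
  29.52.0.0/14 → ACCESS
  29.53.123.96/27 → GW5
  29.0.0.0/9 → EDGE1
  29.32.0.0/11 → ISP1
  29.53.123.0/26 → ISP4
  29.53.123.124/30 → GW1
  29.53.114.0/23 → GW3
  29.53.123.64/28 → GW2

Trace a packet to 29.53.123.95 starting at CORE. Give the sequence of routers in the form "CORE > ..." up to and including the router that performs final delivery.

CORE > ACCESS > EDGE1

At CORE: longest match for 29.53.123.95 is 29.52.0.0/14 -> ACCESS
At ACCESS: longest match for 29.53.123.95 is 29.53.0.0/16 -> EDGE1
At EDGE1: longest match for 29.53.123.95 is 29.52.0.0/15 -> LAN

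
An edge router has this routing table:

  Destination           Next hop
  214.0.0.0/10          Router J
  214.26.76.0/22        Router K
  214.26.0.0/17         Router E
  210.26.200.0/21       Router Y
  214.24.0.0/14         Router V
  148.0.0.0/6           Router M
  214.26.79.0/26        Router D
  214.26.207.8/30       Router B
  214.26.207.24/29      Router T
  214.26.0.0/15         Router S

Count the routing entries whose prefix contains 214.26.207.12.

3

Prefixes containing 214.26.207.12:
  214.0.0.0/10 (214.0.0.0 - 214.63.255.255)
  214.24.0.0/14 (214.24.0.0 - 214.27.255.255)
  214.26.0.0/15 (214.26.0.0 - 214.27.255.255)
Total matching entries: 3.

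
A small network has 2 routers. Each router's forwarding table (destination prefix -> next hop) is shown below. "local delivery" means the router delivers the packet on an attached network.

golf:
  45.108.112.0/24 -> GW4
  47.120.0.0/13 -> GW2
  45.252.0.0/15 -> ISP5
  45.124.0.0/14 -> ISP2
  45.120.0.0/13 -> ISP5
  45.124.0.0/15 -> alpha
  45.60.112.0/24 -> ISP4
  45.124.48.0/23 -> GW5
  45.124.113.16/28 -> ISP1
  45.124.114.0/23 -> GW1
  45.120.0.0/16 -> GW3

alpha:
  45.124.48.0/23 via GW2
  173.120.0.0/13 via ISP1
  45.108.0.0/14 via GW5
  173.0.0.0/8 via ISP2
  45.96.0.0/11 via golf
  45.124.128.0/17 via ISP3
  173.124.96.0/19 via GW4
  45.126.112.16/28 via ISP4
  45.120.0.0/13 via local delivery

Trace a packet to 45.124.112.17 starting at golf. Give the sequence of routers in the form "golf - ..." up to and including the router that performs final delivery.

golf - alpha

At golf: longest match for 45.124.112.17 is 45.124.0.0/15 -> alpha
At alpha: longest match for 45.124.112.17 is 45.120.0.0/13 -> local delivery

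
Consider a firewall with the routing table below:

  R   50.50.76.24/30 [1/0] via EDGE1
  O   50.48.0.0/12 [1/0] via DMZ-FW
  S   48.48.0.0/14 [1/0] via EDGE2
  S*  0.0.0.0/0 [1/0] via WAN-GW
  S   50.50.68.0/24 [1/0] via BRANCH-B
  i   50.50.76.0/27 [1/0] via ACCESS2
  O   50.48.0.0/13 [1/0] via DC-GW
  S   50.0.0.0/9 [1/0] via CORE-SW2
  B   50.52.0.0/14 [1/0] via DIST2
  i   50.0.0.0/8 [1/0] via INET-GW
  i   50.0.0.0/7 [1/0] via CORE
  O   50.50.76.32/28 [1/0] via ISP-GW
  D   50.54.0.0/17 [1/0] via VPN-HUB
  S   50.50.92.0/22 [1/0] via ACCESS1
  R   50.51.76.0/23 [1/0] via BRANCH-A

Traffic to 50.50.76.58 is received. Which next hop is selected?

Routes whose prefix contains 50.50.76.58:
  0.0.0.0/0 (default, matches everything) -> WAN-GW
  50.0.0.0/7 (50.0.0.0 - 51.255.255.255) -> CORE
  50.0.0.0/8 (50.0.0.0 - 50.255.255.255) -> INET-GW
  50.0.0.0/9 (50.0.0.0 - 50.127.255.255) -> CORE-SW2
  50.48.0.0/12 (50.48.0.0 - 50.63.255.255) -> DMZ-FW
  50.48.0.0/13 (50.48.0.0 - 50.55.255.255) -> DC-GW
More-specific entries that do NOT match:
  50.50.76.24/30 (50.50.76.24 - 50.50.76.27) does not contain 50.50.76.58
  50.50.76.32/28 (50.50.76.32 - 50.50.76.47) does not contain 50.50.76.58
  50.50.76.0/27 (50.50.76.0 - 50.50.76.31) does not contain 50.50.76.58
  50.50.68.0/24 (50.50.68.0 - 50.50.68.255) does not contain 50.50.76.58
  50.51.76.0/23 (50.51.76.0 - 50.51.77.255) does not contain 50.50.76.58
  50.50.92.0/22 (50.50.92.0 - 50.50.95.255) does not contain 50.50.76.58
  50.54.0.0/17 (50.54.0.0 - 50.54.127.255) does not contain 50.50.76.58
  48.48.0.0/14 (48.48.0.0 - 48.51.255.255) does not contain 50.50.76.58
  50.52.0.0/14 (50.52.0.0 - 50.55.255.255) does not contain 50.50.76.58
Longest matching prefix is /13 -> next hop DC-GW.

DC-GW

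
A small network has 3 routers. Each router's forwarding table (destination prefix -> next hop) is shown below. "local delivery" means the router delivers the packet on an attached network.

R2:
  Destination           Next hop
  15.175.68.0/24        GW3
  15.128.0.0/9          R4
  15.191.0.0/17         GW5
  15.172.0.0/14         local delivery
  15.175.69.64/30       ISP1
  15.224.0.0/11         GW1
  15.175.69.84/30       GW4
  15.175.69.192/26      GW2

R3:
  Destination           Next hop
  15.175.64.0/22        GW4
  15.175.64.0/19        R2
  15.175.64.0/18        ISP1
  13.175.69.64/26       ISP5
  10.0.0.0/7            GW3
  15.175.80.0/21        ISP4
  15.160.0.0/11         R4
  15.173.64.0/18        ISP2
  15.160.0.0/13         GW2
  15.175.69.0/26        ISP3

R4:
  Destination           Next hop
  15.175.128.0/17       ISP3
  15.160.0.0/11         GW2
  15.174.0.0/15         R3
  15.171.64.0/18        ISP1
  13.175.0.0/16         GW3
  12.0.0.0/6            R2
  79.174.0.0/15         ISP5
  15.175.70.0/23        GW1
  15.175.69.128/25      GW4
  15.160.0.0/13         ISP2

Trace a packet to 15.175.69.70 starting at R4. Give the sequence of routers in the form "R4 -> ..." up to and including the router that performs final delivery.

R4 -> R3 -> R2

At R4: longest match for 15.175.69.70 is 15.174.0.0/15 -> R3
At R3: longest match for 15.175.69.70 is 15.175.64.0/19 -> R2
At R2: longest match for 15.175.69.70 is 15.172.0.0/14 -> local delivery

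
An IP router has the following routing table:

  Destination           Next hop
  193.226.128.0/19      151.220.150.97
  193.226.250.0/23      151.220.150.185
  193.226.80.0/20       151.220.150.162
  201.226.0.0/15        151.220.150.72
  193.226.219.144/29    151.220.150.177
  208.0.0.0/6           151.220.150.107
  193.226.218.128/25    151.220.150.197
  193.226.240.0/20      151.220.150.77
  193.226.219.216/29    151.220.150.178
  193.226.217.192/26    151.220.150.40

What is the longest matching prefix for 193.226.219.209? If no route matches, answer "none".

193.226.219.209 is outside every listed prefix and there is no default route.

none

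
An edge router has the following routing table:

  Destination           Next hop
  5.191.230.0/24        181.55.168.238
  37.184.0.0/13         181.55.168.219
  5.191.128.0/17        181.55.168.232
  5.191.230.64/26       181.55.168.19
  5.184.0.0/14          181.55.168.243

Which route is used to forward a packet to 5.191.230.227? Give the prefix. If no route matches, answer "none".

5.191.230.0/24

Entries matching 5.191.230.227:
  5.191.128.0/17 (5.191.128.0 - 5.191.255.255)
  5.191.230.0/24 (5.191.230.0 - 5.191.230.255)
Most specific is 5.191.230.0/24.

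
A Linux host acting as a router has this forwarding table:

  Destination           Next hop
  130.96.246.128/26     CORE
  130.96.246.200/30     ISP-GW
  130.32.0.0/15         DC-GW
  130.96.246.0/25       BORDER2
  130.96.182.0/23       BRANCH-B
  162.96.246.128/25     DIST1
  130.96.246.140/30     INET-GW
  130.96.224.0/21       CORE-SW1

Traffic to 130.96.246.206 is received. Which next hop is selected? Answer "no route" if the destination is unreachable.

No entry's prefix contains 130.96.246.206; there is no default route.

no route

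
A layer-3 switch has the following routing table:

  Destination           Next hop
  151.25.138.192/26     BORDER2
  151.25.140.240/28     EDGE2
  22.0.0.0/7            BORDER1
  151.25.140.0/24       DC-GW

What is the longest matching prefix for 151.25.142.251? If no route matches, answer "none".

none

151.25.142.251 is outside every listed prefix and there is no default route.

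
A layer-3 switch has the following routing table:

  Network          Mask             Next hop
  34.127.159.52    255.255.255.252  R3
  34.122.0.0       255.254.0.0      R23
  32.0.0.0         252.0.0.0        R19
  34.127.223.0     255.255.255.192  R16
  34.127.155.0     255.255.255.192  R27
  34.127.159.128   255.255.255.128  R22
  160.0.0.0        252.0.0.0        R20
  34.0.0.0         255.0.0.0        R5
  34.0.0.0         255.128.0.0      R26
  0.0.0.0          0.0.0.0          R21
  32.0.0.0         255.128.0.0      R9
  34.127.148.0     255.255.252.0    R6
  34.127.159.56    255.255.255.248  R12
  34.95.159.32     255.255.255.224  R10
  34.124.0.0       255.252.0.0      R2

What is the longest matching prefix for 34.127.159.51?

Entries matching 34.127.159.51:
  0.0.0.0/0 (default, matches everything)
  32.0.0.0/6 (32.0.0.0 - 35.255.255.255)
  34.0.0.0/8 (34.0.0.0 - 34.255.255.255)
  34.0.0.0/9 (34.0.0.0 - 34.127.255.255)
  34.124.0.0/14 (34.124.0.0 - 34.127.255.255)
Most specific is 34.124.0.0/14.

34.124.0.0/14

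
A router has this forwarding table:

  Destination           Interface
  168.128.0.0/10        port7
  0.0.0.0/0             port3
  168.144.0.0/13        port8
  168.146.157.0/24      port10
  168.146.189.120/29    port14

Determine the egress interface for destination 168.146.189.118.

port8

Routes whose prefix contains 168.146.189.118:
  0.0.0.0/0 (default, matches everything) -> port3
  168.128.0.0/10 (168.128.0.0 - 168.191.255.255) -> port7
  168.144.0.0/13 (168.144.0.0 - 168.151.255.255) -> port8
More-specific entries that do NOT match:
  168.146.189.120/29 (168.146.189.120 - 168.146.189.127) does not contain 168.146.189.118
  168.146.157.0/24 (168.146.157.0 - 168.146.157.255) does not contain 168.146.189.118
Longest matching prefix is /13 -> interface port8.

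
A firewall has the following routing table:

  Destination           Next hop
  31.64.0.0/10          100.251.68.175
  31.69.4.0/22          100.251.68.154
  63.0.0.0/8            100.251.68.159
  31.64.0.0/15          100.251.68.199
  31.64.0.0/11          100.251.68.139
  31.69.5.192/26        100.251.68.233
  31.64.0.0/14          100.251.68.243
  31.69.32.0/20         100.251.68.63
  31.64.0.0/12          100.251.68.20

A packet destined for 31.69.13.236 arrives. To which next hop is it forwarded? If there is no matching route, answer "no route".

100.251.68.20

Routes whose prefix contains 31.69.13.236:
  31.64.0.0/10 (31.64.0.0 - 31.127.255.255) -> 100.251.68.175
  31.64.0.0/11 (31.64.0.0 - 31.95.255.255) -> 100.251.68.139
  31.64.0.0/12 (31.64.0.0 - 31.79.255.255) -> 100.251.68.20
More-specific entries that do NOT match:
  31.69.5.192/26 (31.69.5.192 - 31.69.5.255) does not contain 31.69.13.236
  31.69.4.0/22 (31.69.4.0 - 31.69.7.255) does not contain 31.69.13.236
  31.69.32.0/20 (31.69.32.0 - 31.69.47.255) does not contain 31.69.13.236
  31.64.0.0/15 (31.64.0.0 - 31.65.255.255) does not contain 31.69.13.236
  31.64.0.0/14 (31.64.0.0 - 31.67.255.255) does not contain 31.69.13.236
Longest matching prefix is /12 -> next hop 100.251.68.20.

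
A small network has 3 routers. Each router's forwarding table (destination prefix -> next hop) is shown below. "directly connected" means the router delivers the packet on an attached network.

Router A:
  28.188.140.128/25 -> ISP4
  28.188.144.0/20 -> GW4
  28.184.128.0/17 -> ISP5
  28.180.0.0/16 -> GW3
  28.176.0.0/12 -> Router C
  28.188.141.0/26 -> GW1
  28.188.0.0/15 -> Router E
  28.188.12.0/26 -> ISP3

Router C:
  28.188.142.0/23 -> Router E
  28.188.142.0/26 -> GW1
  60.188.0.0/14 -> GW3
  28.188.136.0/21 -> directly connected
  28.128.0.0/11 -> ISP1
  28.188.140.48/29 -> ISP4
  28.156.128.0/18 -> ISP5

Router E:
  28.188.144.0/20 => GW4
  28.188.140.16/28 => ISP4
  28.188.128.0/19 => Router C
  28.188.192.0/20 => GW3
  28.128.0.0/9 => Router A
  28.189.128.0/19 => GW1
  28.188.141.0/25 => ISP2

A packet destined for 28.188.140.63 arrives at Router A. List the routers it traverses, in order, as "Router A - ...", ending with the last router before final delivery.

Router A - Router E - Router C

At Router A: longest match for 28.188.140.63 is 28.188.0.0/15 -> Router E
At Router E: longest match for 28.188.140.63 is 28.188.128.0/19 -> Router C
At Router C: longest match for 28.188.140.63 is 28.188.136.0/21 -> directly connected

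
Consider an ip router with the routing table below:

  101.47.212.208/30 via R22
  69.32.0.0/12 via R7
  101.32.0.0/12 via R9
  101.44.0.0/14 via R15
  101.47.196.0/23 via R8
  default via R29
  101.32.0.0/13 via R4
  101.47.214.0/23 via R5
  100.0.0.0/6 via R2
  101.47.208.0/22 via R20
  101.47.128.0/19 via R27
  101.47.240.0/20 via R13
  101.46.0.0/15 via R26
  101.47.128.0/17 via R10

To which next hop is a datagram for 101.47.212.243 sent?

R10

Routes whose prefix contains 101.47.212.243:
  0.0.0.0/0 (default, matches everything) -> R29
  100.0.0.0/6 (100.0.0.0 - 103.255.255.255) -> R2
  101.32.0.0/12 (101.32.0.0 - 101.47.255.255) -> R9
  101.44.0.0/14 (101.44.0.0 - 101.47.255.255) -> R15
  101.46.0.0/15 (101.46.0.0 - 101.47.255.255) -> R26
  101.47.128.0/17 (101.47.128.0 - 101.47.255.255) -> R10
More-specific entries that do NOT match:
  101.47.212.208/30 (101.47.212.208 - 101.47.212.211) does not contain 101.47.212.243
  101.47.196.0/23 (101.47.196.0 - 101.47.197.255) does not contain 101.47.212.243
  101.47.214.0/23 (101.47.214.0 - 101.47.215.255) does not contain 101.47.212.243
  101.47.208.0/22 (101.47.208.0 - 101.47.211.255) does not contain 101.47.212.243
  101.47.240.0/20 (101.47.240.0 - 101.47.255.255) does not contain 101.47.212.243
  101.47.128.0/19 (101.47.128.0 - 101.47.159.255) does not contain 101.47.212.243
Longest matching prefix is /17 -> next hop R10.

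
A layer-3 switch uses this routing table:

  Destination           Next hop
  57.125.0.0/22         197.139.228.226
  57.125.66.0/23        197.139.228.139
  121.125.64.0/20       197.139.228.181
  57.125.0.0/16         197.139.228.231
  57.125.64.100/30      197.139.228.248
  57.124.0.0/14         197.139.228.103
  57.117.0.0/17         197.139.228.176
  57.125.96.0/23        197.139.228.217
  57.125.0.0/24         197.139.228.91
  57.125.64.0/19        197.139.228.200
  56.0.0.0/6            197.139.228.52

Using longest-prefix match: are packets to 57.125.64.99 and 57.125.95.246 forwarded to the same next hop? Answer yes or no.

57.125.64.99: longest match 57.125.64.0/19 -> 197.139.228.200
57.125.95.246: longest match 57.125.64.0/19 -> 197.139.228.200

yes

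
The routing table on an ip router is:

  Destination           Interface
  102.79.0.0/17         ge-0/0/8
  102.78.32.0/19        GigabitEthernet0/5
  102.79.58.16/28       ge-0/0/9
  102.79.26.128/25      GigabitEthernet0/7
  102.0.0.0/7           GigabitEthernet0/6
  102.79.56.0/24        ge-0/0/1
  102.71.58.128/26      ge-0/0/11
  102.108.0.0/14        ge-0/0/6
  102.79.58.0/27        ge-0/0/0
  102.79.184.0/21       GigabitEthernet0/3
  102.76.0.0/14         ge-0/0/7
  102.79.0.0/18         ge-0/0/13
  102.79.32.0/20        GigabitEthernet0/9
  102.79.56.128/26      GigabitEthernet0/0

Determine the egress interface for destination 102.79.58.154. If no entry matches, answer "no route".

ge-0/0/13

Routes whose prefix contains 102.79.58.154:
  102.0.0.0/7 (102.0.0.0 - 103.255.255.255) -> GigabitEthernet0/6
  102.76.0.0/14 (102.76.0.0 - 102.79.255.255) -> ge-0/0/7
  102.79.0.0/17 (102.79.0.0 - 102.79.127.255) -> ge-0/0/8
  102.79.0.0/18 (102.79.0.0 - 102.79.63.255) -> ge-0/0/13
More-specific entries that do NOT match:
  102.79.58.16/28 (102.79.58.16 - 102.79.58.31) does not contain 102.79.58.154
  102.79.58.0/27 (102.79.58.0 - 102.79.58.31) does not contain 102.79.58.154
  102.71.58.128/26 (102.71.58.128 - 102.71.58.191) does not contain 102.79.58.154
  102.79.56.128/26 (102.79.56.128 - 102.79.56.191) does not contain 102.79.58.154
  102.79.26.128/25 (102.79.26.128 - 102.79.26.255) does not contain 102.79.58.154
  102.79.56.0/24 (102.79.56.0 - 102.79.56.255) does not contain 102.79.58.154
  102.79.184.0/21 (102.79.184.0 - 102.79.191.255) does not contain 102.79.58.154
  102.79.32.0/20 (102.79.32.0 - 102.79.47.255) does not contain 102.79.58.154
  102.78.32.0/19 (102.78.32.0 - 102.78.63.255) does not contain 102.79.58.154
Longest matching prefix is /18 -> interface ge-0/0/13.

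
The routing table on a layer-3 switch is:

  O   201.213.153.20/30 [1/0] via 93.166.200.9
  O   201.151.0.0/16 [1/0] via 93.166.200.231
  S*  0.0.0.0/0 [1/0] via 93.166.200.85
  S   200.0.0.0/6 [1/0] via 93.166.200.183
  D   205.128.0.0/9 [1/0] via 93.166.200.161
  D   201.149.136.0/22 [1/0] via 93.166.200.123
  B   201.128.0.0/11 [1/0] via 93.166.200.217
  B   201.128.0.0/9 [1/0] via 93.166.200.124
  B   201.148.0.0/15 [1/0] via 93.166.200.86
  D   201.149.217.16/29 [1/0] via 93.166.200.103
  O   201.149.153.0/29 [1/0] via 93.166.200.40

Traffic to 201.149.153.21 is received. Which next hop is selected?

93.166.200.86

Routes whose prefix contains 201.149.153.21:
  0.0.0.0/0 (default, matches everything) -> 93.166.200.85
  200.0.0.0/6 (200.0.0.0 - 203.255.255.255) -> 93.166.200.183
  201.128.0.0/9 (201.128.0.0 - 201.255.255.255) -> 93.166.200.124
  201.128.0.0/11 (201.128.0.0 - 201.159.255.255) -> 93.166.200.217
  201.148.0.0/15 (201.148.0.0 - 201.149.255.255) -> 93.166.200.86
More-specific entries that do NOT match:
  201.213.153.20/30 (201.213.153.20 - 201.213.153.23) does not contain 201.149.153.21
  201.149.217.16/29 (201.149.217.16 - 201.149.217.23) does not contain 201.149.153.21
  201.149.153.0/29 (201.149.153.0 - 201.149.153.7) does not contain 201.149.153.21
  201.149.136.0/22 (201.149.136.0 - 201.149.139.255) does not contain 201.149.153.21
  201.151.0.0/16 (201.151.0.0 - 201.151.255.255) does not contain 201.149.153.21
Longest matching prefix is /15 -> next hop 93.166.200.86.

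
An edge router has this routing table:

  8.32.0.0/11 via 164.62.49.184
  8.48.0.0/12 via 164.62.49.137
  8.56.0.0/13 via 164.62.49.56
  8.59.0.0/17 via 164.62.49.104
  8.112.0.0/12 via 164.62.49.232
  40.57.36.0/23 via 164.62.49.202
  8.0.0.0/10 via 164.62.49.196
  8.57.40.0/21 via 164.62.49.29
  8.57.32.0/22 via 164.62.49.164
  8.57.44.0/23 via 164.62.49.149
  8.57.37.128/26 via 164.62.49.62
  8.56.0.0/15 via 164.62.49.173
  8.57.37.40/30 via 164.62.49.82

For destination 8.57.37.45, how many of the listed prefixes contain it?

Prefixes containing 8.57.37.45:
  8.0.0.0/10 (8.0.0.0 - 8.63.255.255)
  8.32.0.0/11 (8.32.0.0 - 8.63.255.255)
  8.48.0.0/12 (8.48.0.0 - 8.63.255.255)
  8.56.0.0/13 (8.56.0.0 - 8.63.255.255)
  8.56.0.0/15 (8.56.0.0 - 8.57.255.255)
Total matching entries: 5.

5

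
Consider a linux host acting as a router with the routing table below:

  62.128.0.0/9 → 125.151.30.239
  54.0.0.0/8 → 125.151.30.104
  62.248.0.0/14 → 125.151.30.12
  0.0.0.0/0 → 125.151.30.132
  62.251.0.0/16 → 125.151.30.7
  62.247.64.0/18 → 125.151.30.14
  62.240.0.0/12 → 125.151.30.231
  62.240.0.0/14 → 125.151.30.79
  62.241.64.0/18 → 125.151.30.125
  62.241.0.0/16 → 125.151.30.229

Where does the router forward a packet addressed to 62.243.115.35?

125.151.30.79

Routes whose prefix contains 62.243.115.35:
  0.0.0.0/0 (default, matches everything) -> 125.151.30.132
  62.128.0.0/9 (62.128.0.0 - 62.255.255.255) -> 125.151.30.239
  62.240.0.0/12 (62.240.0.0 - 62.255.255.255) -> 125.151.30.231
  62.240.0.0/14 (62.240.0.0 - 62.243.255.255) -> 125.151.30.79
More-specific entries that do NOT match:
  62.247.64.0/18 (62.247.64.0 - 62.247.127.255) does not contain 62.243.115.35
  62.241.64.0/18 (62.241.64.0 - 62.241.127.255) does not contain 62.243.115.35
  62.251.0.0/16 (62.251.0.0 - 62.251.255.255) does not contain 62.243.115.35
  62.241.0.0/16 (62.241.0.0 - 62.241.255.255) does not contain 62.243.115.35
Longest matching prefix is /14 -> next hop 125.151.30.79.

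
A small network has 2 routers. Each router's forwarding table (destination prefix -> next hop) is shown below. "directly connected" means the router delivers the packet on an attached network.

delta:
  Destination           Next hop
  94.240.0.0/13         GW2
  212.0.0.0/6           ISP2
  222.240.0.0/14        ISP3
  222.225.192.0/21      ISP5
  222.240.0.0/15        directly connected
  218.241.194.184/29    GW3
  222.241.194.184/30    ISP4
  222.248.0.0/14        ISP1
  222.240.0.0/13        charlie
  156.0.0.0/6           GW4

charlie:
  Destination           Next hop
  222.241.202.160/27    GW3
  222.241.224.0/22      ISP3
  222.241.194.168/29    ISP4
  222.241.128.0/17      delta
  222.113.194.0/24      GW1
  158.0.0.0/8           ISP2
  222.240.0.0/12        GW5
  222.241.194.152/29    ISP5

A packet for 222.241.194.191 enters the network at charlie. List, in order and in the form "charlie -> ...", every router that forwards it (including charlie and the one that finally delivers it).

At charlie: longest match for 222.241.194.191 is 222.241.128.0/17 -> delta
At delta: longest match for 222.241.194.191 is 222.240.0.0/15 -> directly connected

charlie -> delta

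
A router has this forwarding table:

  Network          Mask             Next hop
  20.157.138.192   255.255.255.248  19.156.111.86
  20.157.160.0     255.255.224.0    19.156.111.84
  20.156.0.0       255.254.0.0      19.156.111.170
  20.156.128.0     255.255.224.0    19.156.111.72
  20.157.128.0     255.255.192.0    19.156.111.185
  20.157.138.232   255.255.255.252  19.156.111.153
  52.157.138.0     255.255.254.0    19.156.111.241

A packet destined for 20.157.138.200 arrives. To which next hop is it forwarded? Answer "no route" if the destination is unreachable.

19.156.111.185

Routes whose prefix contains 20.157.138.200:
  20.156.0.0/15 (20.156.0.0 - 20.157.255.255) -> 19.156.111.170
  20.157.128.0/18 (20.157.128.0 - 20.157.191.255) -> 19.156.111.185
More-specific entries that do NOT match:
  20.157.138.232/30 (20.157.138.232 - 20.157.138.235) does not contain 20.157.138.200
  20.157.138.192/29 (20.157.138.192 - 20.157.138.199) does not contain 20.157.138.200
  52.157.138.0/23 (52.157.138.0 - 52.157.139.255) does not contain 20.157.138.200
  20.157.160.0/19 (20.157.160.0 - 20.157.191.255) does not contain 20.157.138.200
  20.156.128.0/19 (20.156.128.0 - 20.156.159.255) does not contain 20.157.138.200
Longest matching prefix is /18 -> next hop 19.156.111.185.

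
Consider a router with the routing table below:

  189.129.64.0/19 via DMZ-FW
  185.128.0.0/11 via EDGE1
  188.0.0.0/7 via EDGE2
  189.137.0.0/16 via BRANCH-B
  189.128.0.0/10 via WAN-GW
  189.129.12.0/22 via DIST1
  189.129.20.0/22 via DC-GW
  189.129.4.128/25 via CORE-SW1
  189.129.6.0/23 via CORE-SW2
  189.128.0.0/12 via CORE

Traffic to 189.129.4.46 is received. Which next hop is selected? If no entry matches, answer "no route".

Routes whose prefix contains 189.129.4.46:
  188.0.0.0/7 (188.0.0.0 - 189.255.255.255) -> EDGE2
  189.128.0.0/10 (189.128.0.0 - 189.191.255.255) -> WAN-GW
  189.128.0.0/12 (189.128.0.0 - 189.143.255.255) -> CORE
More-specific entries that do NOT match:
  189.129.4.128/25 (189.129.4.128 - 189.129.4.255) does not contain 189.129.4.46
  189.129.6.0/23 (189.129.6.0 - 189.129.7.255) does not contain 189.129.4.46
  189.129.12.0/22 (189.129.12.0 - 189.129.15.255) does not contain 189.129.4.46
  189.129.20.0/22 (189.129.20.0 - 189.129.23.255) does not contain 189.129.4.46
  189.129.64.0/19 (189.129.64.0 - 189.129.95.255) does not contain 189.129.4.46
  189.137.0.0/16 (189.137.0.0 - 189.137.255.255) does not contain 189.129.4.46
Longest matching prefix is /12 -> next hop CORE.

CORE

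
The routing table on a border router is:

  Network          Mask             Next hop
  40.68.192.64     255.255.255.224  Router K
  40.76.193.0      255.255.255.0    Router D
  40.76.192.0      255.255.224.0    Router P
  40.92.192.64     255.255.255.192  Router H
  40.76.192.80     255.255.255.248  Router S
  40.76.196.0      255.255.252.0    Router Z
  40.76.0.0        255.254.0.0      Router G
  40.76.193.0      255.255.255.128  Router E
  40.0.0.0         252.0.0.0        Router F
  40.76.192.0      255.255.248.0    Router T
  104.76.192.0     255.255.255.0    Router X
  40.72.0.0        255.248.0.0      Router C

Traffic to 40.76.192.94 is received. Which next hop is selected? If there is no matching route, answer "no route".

Routes whose prefix contains 40.76.192.94:
  40.0.0.0/6 (40.0.0.0 - 43.255.255.255) -> Router F
  40.72.0.0/13 (40.72.0.0 - 40.79.255.255) -> Router C
  40.76.0.0/15 (40.76.0.0 - 40.77.255.255) -> Router G
  40.76.192.0/19 (40.76.192.0 - 40.76.223.255) -> Router P
  40.76.192.0/21 (40.76.192.0 - 40.76.199.255) -> Router T
More-specific entries that do NOT match:
  40.76.192.80/29 (40.76.192.80 - 40.76.192.87) does not contain 40.76.192.94
  40.68.192.64/27 (40.68.192.64 - 40.68.192.95) does not contain 40.76.192.94
  40.92.192.64/26 (40.92.192.64 - 40.92.192.127) does not contain 40.76.192.94
  40.76.193.0/25 (40.76.193.0 - 40.76.193.127) does not contain 40.76.192.94
  40.76.193.0/24 (40.76.193.0 - 40.76.193.255) does not contain 40.76.192.94
  104.76.192.0/24 (104.76.192.0 - 104.76.192.255) does not contain 40.76.192.94
  40.76.196.0/22 (40.76.196.0 - 40.76.199.255) does not contain 40.76.192.94
Longest matching prefix is /21 -> next hop Router T.

Router T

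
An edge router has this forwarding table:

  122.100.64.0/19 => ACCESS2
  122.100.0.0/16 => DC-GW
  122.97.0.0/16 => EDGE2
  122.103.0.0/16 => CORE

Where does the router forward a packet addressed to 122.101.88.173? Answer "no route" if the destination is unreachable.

no route

No entry's prefix contains 122.101.88.173; there is no default route.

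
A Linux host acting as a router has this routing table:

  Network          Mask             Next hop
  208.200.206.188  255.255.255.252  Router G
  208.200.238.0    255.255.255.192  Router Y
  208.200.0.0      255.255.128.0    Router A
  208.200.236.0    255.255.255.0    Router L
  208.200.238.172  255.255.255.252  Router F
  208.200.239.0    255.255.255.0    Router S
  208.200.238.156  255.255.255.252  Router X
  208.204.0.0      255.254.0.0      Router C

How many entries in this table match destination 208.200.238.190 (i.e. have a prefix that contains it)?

0

No listed prefix contains 208.200.238.190.
Total matching entries: 0.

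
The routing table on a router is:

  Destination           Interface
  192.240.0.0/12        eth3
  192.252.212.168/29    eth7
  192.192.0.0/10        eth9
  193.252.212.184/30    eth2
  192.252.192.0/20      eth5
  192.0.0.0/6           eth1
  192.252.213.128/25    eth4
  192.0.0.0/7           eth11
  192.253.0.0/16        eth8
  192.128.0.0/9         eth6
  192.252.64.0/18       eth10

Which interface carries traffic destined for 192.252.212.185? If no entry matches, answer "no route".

Routes whose prefix contains 192.252.212.185:
  192.0.0.0/6 (192.0.0.0 - 195.255.255.255) -> eth1
  192.0.0.0/7 (192.0.0.0 - 193.255.255.255) -> eth11
  192.128.0.0/9 (192.128.0.0 - 192.255.255.255) -> eth6
  192.192.0.0/10 (192.192.0.0 - 192.255.255.255) -> eth9
  192.240.0.0/12 (192.240.0.0 - 192.255.255.255) -> eth3
More-specific entries that do NOT match:
  193.252.212.184/30 (193.252.212.184 - 193.252.212.187) does not contain 192.252.212.185
  192.252.212.168/29 (192.252.212.168 - 192.252.212.175) does not contain 192.252.212.185
  192.252.213.128/25 (192.252.213.128 - 192.252.213.255) does not contain 192.252.212.185
  192.252.192.0/20 (192.252.192.0 - 192.252.207.255) does not contain 192.252.212.185
  192.252.64.0/18 (192.252.64.0 - 192.252.127.255) does not contain 192.252.212.185
  192.253.0.0/16 (192.253.0.0 - 192.253.255.255) does not contain 192.252.212.185
Longest matching prefix is /12 -> interface eth3.

eth3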